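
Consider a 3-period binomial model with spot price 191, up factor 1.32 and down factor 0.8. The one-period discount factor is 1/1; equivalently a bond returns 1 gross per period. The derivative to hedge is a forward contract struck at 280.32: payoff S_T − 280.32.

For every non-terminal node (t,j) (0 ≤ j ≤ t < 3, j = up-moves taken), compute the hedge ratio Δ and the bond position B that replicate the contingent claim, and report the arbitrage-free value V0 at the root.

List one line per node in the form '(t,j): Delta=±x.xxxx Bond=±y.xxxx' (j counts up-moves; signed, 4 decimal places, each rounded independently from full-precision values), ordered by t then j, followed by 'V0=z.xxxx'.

Risk-neutral probability p* = (R−d)/(u−d) = (1−0.8)/(1.32−0.8) = 0.3846.
Terminal payoffs: V(3,0)=-182.5280, V(3,1)=-118.9632, V(3,2)=-14.0813, V(3,3)=158.9739
  t=2,j=0: stock 122.2400 → up 161.3568 (V=-118.9632), down 97.7920 (V=-182.5280). Price -158.0800; hedge Δ=1.0000, bond B=-280.3200.
  t=2,j=1: stock 201.6960 → up 266.2387 (V=-14.0813), down 161.3568 (V=-118.9632). Price -78.6240; hedge Δ=1.0000, bond B=-280.3200.
  t=2,j=2: stock 332.7984 → up 439.2939 (V=158.9739), down 266.2387 (V=-14.0813). Price 52.4784; hedge Δ=1.0000, bond B=-280.3200.
  t=1,j=0: stock 152.8000 → up 201.6960 (V=-78.6240), down 122.2400 (V=-158.0800). Price -127.5200; hedge Δ=1.0000, bond B=-280.3200.
  t=1,j=1: stock 252.1200 → up 332.7984 (V=52.4784), down 201.6960 (V=-78.6240). Price -28.2000; hedge Δ=1.0000, bond B=-280.3200.
  t=0,j=0: stock 191.0000 → up 252.1200 (V=-28.2000), down 152.8000 (V=-127.5200). Price -89.3200; hedge Δ=1.0000, bond B=-280.3200.
Check: Δ(0,0)·S0 + B(0,0) = -89.3200 = V0.

(0,0): Delta=1.0000 Bond=-280.3200
(1,0): Delta=1.0000 Bond=-280.3200
(1,1): Delta=1.0000 Bond=-280.3200
(2,0): Delta=1.0000 Bond=-280.3200
(2,1): Delta=1.0000 Bond=-280.3200
(2,2): Delta=1.0000 Bond=-280.3200
V0=-89.3200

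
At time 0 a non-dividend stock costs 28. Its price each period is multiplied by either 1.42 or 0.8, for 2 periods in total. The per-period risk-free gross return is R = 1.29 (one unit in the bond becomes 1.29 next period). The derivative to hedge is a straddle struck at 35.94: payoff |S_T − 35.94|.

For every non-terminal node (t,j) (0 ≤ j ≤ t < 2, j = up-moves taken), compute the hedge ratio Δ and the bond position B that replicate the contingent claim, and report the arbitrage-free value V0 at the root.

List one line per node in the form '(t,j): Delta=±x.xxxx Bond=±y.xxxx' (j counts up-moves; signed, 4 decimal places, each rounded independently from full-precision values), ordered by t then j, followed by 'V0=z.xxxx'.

(0,0): Delta=0.4483 Bond=-3.5513
(1,0): Delta=-1.0000 Bond=27.8605
(1,1): Delta=0.6648 Bond=-13.1882
V0=9.0008

Under the risk-neutral measure, an up-move has probability p* = (R−d)/(u−d) = 0.7903 and values discount at R = 1.29.
Payoff layer (t=2): V(2,0)=18.0200, V(2,1)=4.1320, V(2,2)=20.5192
  t=1,j=0: stock 22.4000 → up 31.8080 (V=4.1320), down 17.9200 (V=18.0200). Price 5.4605; hedge Δ=-1.0000, bond B=27.8605.
  t=1,j=1: stock 39.7600 → up 56.4592 (V=20.5192), down 31.8080 (V=4.1320). Price 13.2428; hedge Δ=0.6648, bond B=-13.1882.
  t=0,j=0: stock 28.0000 → up 39.7600 (V=13.2428), down 22.4000 (V=5.4605). Price 9.0008; hedge Δ=0.4483, bond B=-3.5513.
Self-financing check: at every node Δ·S+B equals the discounted successor values.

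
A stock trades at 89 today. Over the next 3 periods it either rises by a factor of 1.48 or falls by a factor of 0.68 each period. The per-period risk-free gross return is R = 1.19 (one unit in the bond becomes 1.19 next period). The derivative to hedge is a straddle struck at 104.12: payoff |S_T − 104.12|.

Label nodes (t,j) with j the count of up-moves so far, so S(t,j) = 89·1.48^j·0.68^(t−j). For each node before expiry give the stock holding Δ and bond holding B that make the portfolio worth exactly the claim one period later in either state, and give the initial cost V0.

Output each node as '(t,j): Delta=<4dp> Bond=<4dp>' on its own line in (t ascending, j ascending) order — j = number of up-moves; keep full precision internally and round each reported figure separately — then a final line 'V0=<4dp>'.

(0,0): Delta=0.5180 Bond=-1.6961
(1,0): Delta=-0.3706 Bond=51.7583
(1,1): Delta=0.7502 Bond=-32.5973
(2,0): Delta=-1.0000 Bond=87.4958
(2,1): Delta=-0.2061 Bond=46.8629
(2,2): Delta=1.0000 Bond=-87.4958
V0=44.4068

Since d<R<u, set p* = (R−d)/(u−d) = 0.6375; price each node as the discounted p*-expectation of its children.
At expiry t=3: V(3,0)=76.1356, V(3,1)=43.2127, V(3,2)=28.4430, V(3,3)=184.3995
(2,0): S=41.1536. Δ = (V_up−V_dn)/(S_up−S_dn) = (43.2127−76.1356)/(60.9073−27.9844) = -1.0000. V = [p*·43.2127 + (1−p*)·76.1356]/1.19 = 46.3422. B = V − Δ·S = 87.4958.
(2,1): S=89.5696. Δ = (V_up−V_dn)/(S_up−S_dn) = (28.4430−43.2127)/(132.5630−60.9073) = -0.2061. V = [p*·28.4430 + (1−p*)·43.2127]/1.19 = 28.4008. B = V − Δ·S = 46.8629.
(2,2): S=194.9456. Δ = (V_up−V_dn)/(S_up−S_dn) = (184.3995−28.4430)/(288.5195−132.5630) = 1.0000. V = [p*·184.3995 + (1−p*)·28.4430]/1.19 = 107.4498. B = V − Δ·S = -87.4958.
(1,0): S=60.5200. Δ = (V_up−V_dn)/(S_up−S_dn) = (28.4008−46.3422)/(89.5696−41.1536) = -0.3706. V = [p*·28.4008 + (1−p*)·46.3422]/1.19 = 29.3316. B = V − Δ·S = 51.7583.
(1,1): S=131.7200. Δ = (V_up−V_dn)/(S_up−S_dn) = (107.4498−28.4008)/(194.9456−89.5696) = 0.7502. V = [p*·107.4498 + (1−p*)·28.4008]/1.19 = 66.2139. B = V − Δ·S = -32.5973.
(0,0): S=89.0000. Δ = (V_up−V_dn)/(S_up−S_dn) = (66.2139−29.3316)/(131.7200−60.5200) = 0.5180. V = [p*·66.2139 + (1−p*)·29.3316]/1.19 = 44.4068. B = V − Δ·S = -1.6961.
Root portfolio cost Δ·89+B reproduces V0=44.4068.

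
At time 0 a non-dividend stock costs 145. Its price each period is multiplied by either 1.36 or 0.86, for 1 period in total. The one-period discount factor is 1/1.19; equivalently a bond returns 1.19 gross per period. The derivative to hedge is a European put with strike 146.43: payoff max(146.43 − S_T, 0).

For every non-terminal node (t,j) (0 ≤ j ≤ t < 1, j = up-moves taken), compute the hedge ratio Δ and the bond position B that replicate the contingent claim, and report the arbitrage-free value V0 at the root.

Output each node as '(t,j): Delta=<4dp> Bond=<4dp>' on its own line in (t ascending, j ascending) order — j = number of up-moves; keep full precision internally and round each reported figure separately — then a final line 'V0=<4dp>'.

Since d<R<u, set p* = (R−d)/(u−d) = 0.6600; price each node as the discounted p*-expectation of its children.
Terminal values V(1,·): V(1,0)=21.7300, V(1,1)=0.0000
(0,0): S=145.0000. Δ = (V_up−V_dn)/(S_up−S_dn) = (0.0000−21.7300)/(197.2000−124.7000) = -0.2997. V = [p*·0.0000 + (1−p*)·21.7300]/1.19 = 6.2086. B = V − Δ·S = 49.6686.
Check: Δ(0,0)·S0 + B(0,0) = 6.2086 = V0.

(0,0): Delta=-0.2997 Bond=49.6686
V0=6.2086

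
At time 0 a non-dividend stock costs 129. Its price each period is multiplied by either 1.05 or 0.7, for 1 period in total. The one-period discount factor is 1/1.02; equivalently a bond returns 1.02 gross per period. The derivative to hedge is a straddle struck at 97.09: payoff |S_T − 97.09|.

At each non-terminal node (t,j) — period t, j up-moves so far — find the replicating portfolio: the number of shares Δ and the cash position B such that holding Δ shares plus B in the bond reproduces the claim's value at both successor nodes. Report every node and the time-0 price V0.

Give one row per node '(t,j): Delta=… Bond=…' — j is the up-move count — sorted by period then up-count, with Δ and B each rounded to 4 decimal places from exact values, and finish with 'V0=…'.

Since d<R<u, set p* = (R−d)/(u−d) = 0.9143; price each node as the discounted p*-expectation of its children.
Terminal payoffs: V(1,0)=6.7900, V(1,1)=38.3600
  t=0,j=0: stock 129.0000 → up 135.4500 (V=38.3600), down 90.3000 (V=6.7900). Price 34.9549; hedge Δ=0.6992, bond B=-55.2451.
Check: Δ(0,0)·S0 + B(0,0) = 34.9549 = V0.

(0,0): Delta=0.6992 Bond=-55.2451
V0=34.9549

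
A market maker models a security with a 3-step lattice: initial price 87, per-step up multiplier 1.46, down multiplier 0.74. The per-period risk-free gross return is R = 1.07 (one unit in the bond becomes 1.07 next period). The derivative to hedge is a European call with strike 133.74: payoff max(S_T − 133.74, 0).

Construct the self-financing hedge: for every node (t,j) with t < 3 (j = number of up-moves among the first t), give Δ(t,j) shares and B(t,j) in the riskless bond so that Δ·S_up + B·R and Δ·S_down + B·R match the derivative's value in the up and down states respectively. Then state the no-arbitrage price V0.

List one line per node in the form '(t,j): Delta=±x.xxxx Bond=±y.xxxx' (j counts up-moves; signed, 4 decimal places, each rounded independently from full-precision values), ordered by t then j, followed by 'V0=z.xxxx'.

(0,0): Delta=0.4153 Bond=-24.3885
(1,0): Delta=0.0323 Bond=-1.4369
(1,1): Delta=0.6447 Bond=-55.2378
(2,0): Delta=0.0000 Bond=0.0000
(2,1): Delta=0.0516 Bond=-3.3546
(2,2): Delta=1.0000 Bond=-124.9907
V0=11.7419

The replicating-portfolio and risk-neutral prices coincide; use p* = (1.07−0.74)/(1.46−0.74) = 0.4583 for the latter.
At expiry t=3: V(3,0)=0.0000, V(3,1)=0.0000, V(3,2)=3.4924, V(3,3)=137.0158
Node (2,0) S=47.6412: V=(p*·0.0000+(1−p*)·0.0000)/1.07=0.0000; Δ=(0.0000−0.0000)/(69.5562−35.2545)=0.0000; B=V−Δ·S=0.0000
Node (2,1) S=93.9948: V=(p*·3.4924+(1−p*)·0.0000)/1.07=1.4960; Δ=(3.4924−0.0000)/(137.2324−69.5562)=0.0516; B=V−Δ·S=-3.3546
Node (2,2) S=185.4492: V=(p*·137.0158+(1−p*)·3.4924)/1.07=60.4585; Δ=(137.0158−3.4924)/(270.7558−137.2324)=1.0000; B=V−Δ·S=-124.9907
Node (1,0) S=64.3800: V=(p*·1.4960+(1−p*)·0.0000)/1.07=0.6408; Δ=(1.4960−0.0000)/(93.9948−47.6412)=0.0323; B=V−Δ·S=-1.4369
Node (1,1) S=127.0200: V=(p*·60.4585+(1−p*)·1.4960)/1.07=26.6547; Δ=(60.4585−1.4960)/(185.4492−93.9948)=0.6447; B=V−Δ·S=-55.2378
Node (0,0) S=87.0000: V=(p*·26.6547+(1−p*)·0.6408)/1.07=11.7419; Δ=(26.6547−0.6408)/(127.0200−64.3800)=0.4153; B=V−Δ·S=-24.3885
Check: Δ(0,0)·S0 + B(0,0) = 11.7419 = V0.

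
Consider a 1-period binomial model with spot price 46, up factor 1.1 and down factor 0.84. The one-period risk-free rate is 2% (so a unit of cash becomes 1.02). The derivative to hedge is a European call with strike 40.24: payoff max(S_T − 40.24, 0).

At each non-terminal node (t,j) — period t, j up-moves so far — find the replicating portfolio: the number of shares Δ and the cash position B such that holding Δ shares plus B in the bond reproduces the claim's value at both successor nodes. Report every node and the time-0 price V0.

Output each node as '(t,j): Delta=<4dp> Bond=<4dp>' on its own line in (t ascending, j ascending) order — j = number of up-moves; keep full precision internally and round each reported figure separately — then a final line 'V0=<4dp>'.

Since d<R<u, set p* = (R−d)/(u−d) = 0.6923; price each node as the discounted p*-expectation of its children.
Payoff layer (t=1): V(1,0)=0.0000, V(1,1)=10.3600
(0,0): S=46.0000. Δ = (V_up−V_dn)/(S_up−S_dn) = (10.3600−0.0000)/(50.6000−38.6400) = 0.8662. V = [p*·10.3600 + (1−p*)·0.0000]/1.02 = 7.0317. B = V − Δ·S = -32.8145.
The time-0 hedge costs 7.0317, which is the no-arbitrage price.

(0,0): Delta=0.8662 Bond=-32.8145
V0=7.0317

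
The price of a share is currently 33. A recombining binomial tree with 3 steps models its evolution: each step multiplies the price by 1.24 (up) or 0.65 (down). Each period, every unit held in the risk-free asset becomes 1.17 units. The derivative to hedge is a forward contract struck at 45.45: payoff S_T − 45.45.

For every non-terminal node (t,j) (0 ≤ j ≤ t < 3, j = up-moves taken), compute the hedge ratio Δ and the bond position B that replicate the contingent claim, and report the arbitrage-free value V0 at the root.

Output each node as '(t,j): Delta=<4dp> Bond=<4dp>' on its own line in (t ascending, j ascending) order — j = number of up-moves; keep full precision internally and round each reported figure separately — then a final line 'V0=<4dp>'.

Since d<R<u, set p* = (R−d)/(u−d) = 0.8814; price each node as the discounted p*-expectation of its children.
At expiry t=3: V(3,0)=-36.3874, V(3,1)=-28.1613, V(3,2)=-12.4685, V(3,3)=17.4686
  t=2,j=0: stock 13.9425 → up 17.2887 (V=-28.1613), down 9.0626 (V=-36.3874). Price -24.9037; hedge Δ=1.0000, bond B=-38.8462.
  t=2,j=1: stock 26.5980 → up 32.9815 (V=-12.4685), down 17.2887 (V=-28.1613). Price -12.2482; hedge Δ=1.0000, bond B=-38.8462.
  t=2,j=2: stock 50.7408 → up 62.9186 (V=17.4686), down 32.9815 (V=-12.4685). Price 11.8946; hedge Δ=1.0000, bond B=-38.8462.
  t=1,j=0: stock 21.4500 → up 26.5980 (V=-12.2482), down 13.9425 (V=-24.9037). Price -11.7518; hedge Δ=1.0000, bond B=-33.2018.
  t=1,j=1: stock 40.9200 → up 50.7408 (V=11.8946), down 26.5980 (V=-12.2482). Price 7.7182; hedge Δ=1.0000, bond B=-33.2018.
  t=0,j=0: stock 33.0000 → up 40.9200 (V=7.7182), down 21.4500 (V=-11.7518). Price 4.6224; hedge Δ=1.0000, bond B=-28.3776.
Check: Δ(0,0)·S0 + B(0,0) = 4.6224 = V0.

(0,0): Delta=1.0000 Bond=-28.3776
(1,0): Delta=1.0000 Bond=-33.2018
(1,1): Delta=1.0000 Bond=-33.2018
(2,0): Delta=1.0000 Bond=-38.8462
(2,1): Delta=1.0000 Bond=-38.8462
(2,2): Delta=1.0000 Bond=-38.8462
V0=4.6224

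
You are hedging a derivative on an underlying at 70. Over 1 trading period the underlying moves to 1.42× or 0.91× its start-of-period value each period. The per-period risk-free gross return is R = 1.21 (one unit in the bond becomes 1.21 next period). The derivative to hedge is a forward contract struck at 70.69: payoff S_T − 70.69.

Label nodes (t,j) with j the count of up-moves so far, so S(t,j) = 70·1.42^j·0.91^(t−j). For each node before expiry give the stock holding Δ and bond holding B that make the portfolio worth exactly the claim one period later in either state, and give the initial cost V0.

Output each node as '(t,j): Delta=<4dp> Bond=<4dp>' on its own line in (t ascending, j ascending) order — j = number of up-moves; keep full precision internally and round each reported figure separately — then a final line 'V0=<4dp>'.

Risk-neutral probability p* = (R−d)/(u−d) = (1.21−0.91)/(1.42−0.91) = 0.5882.
Terminal payoffs: V(1,0)=-6.9900, V(1,1)=28.7100
  t=0,j=0: stock 70.0000 → up 99.4000 (V=28.7100), down 63.7000 (V=-6.9900). Price 11.5785; hedge Δ=1.0000, bond B=-58.4215.
Self-financing check: at every node Δ·S+B equals the discounted successor values.

(0,0): Delta=1.0000 Bond=-58.4215
V0=11.5785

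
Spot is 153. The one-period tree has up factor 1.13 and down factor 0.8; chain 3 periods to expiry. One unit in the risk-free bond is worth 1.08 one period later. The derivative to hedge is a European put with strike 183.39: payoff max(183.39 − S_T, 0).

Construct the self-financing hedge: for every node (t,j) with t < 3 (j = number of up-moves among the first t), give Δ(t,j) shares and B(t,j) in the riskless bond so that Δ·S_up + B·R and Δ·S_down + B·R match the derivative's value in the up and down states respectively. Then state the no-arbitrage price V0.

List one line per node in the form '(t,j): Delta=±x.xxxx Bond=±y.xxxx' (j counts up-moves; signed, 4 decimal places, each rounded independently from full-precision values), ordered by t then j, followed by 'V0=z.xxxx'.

(0,0): Delta=-0.5431 Bond=93.8019
(1,0): Delta=-1.0000 Bond=157.2274
(1,1): Delta=-0.4854 Bond=91.3201
(2,0): Delta=-1.0000 Bond=169.8056
(2,1): Delta=-1.0000 Bond=169.8056
(2,2): Delta=-0.4203 Bond=85.9150
V0=10.7035

Under the risk-neutral measure, an up-move has probability p* = (R−d)/(u−d) = 0.8485 and values discount at R = 1.08.
At expiry t=3: V(3,0)=105.0540, V(3,1)=72.7404, V(3,2)=27.0974, V(3,3)=0.0000
(2,0): S=97.9200. Δ = (V_up−V_dn)/(S_up−S_dn) = (72.7404−105.0540)/(110.6496−78.3360) = -1.0000. V = [p*·72.7404 + (1−p*)·105.0540]/1.08 = 71.8856. B = V − Δ·S = 169.8056.
(2,1): S=138.3120. Δ = (V_up−V_dn)/(S_up−S_dn) = (27.0974−72.7404)/(156.2926−110.6496) = -1.0000. V = [p*·27.0974 + (1−p*)·72.7404]/1.08 = 31.4936. B = V − Δ·S = 169.8056.
(2,2): S=195.3657. Δ = (V_up−V_dn)/(S_up−S_dn) = (0.0000−27.0974)/(220.7632−156.2926) = -0.4203. V = [p*·0.0000 + (1−p*)·27.0974]/1.08 = 3.8015. B = V − Δ·S = 85.9150.
(1,0): S=122.4000. Δ = (V_up−V_dn)/(S_up−S_dn) = (31.4936−71.8856)/(138.3120−97.9200) = -1.0000. V = [p*·31.4936 + (1−p*)·71.8856]/1.08 = 34.8274. B = V − Δ·S = 157.2274.
(1,1): S=172.8900. Δ = (V_up−V_dn)/(S_up−S_dn) = (3.8015−31.4936)/(195.3657−138.3120) = -0.4854. V = [p*·3.8015 + (1−p*)·31.4936]/1.08 = 7.4049. B = V − Δ·S = 91.3201.
(0,0): S=153.0000. Δ = (V_up−V_dn)/(S_up−S_dn) = (7.4049−34.8274)/(172.8900−122.4000) = -0.5431. V = [p*·7.4049 + (1−p*)·34.8274]/1.08 = 10.7035. B = V − Δ·S = 93.8019.
Root portfolio cost Δ·153+B reproduces V0=10.7035.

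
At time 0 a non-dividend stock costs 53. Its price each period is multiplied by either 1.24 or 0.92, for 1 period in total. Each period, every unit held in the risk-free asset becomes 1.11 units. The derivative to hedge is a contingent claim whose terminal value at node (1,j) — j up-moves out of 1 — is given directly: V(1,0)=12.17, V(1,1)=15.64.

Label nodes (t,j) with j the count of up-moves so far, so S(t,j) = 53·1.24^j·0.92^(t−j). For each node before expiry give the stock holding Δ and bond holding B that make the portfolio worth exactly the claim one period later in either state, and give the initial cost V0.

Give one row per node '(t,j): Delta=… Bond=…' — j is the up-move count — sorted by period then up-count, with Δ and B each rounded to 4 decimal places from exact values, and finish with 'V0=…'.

(0,0): Delta=0.2046 Bond=1.9764
V0=12.8201

Since d<R<u, set p* = (R−d)/(u−d) = 0.5938; price each node as the discounted p*-expectation of its children.
Terminal values V(1,·): V(1,0)=12.1700, V(1,1)=15.6400
(0,0): S=53.0000. Δ = (V_up−V_dn)/(S_up−S_dn) = (15.6400−12.1700)/(65.7200−48.7600) = 0.2046. V = [p*·15.6400 + (1−p*)·12.1700]/1.11 = 12.8201. B = V − Δ·S = 1.9764.
Root portfolio cost Δ·53+B reproduces V0=12.8201.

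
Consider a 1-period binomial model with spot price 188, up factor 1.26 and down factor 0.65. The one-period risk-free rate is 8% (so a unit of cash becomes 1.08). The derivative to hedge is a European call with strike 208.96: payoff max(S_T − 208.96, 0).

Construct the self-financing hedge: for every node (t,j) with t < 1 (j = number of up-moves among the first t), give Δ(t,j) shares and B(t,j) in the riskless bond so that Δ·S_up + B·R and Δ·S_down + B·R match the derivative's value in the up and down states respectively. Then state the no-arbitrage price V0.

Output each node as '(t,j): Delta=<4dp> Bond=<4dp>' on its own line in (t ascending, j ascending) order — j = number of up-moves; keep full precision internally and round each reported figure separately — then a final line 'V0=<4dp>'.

(0,0): Delta=0.2435 Bond=-27.5471
V0=18.2234

The replicating-portfolio and risk-neutral prices coincide; use p* = (1.08−0.65)/(1.26−0.65) = 0.7049 for the latter.
Payoff layer (t=1): V(1,0)=0.0000, V(1,1)=27.9200
(0,0): S=188.0000. Δ = (V_up−V_dn)/(S_up−S_dn) = (27.9200−0.0000)/(236.8800−122.2000) = 0.2435. V = [p*·27.9200 + (1−p*)·0.0000]/1.08 = 18.2234. B = V − Δ·S = -27.5471.
The time-0 hedge costs 18.2234, which is the no-arbitrage price.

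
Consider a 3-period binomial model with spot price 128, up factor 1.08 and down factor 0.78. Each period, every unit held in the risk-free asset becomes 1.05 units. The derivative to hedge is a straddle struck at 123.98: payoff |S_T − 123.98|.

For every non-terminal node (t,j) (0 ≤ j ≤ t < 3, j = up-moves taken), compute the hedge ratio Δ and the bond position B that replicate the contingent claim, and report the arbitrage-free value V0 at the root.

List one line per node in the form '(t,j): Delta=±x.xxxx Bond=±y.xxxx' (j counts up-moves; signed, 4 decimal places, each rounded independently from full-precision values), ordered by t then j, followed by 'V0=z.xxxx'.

Under the risk-neutral measure, an up-move has probability p* = (R−d)/(u−d) = 0.9000 and values discount at R = 1.05.
Terminal values V(3,·): V(3,0)=63.2373, V(3,1)=39.8748, V(3,2)=7.5266, V(3,3)=37.2631
(2,0): S=77.8752. Δ = (V_up−V_dn)/(S_up−S_dn) = (39.8748−63.2373)/(84.1052−60.7427) = -1.0000. V = [p*·39.8748 + (1−p*)·63.2373]/1.05 = 40.2010. B = V − Δ·S = 118.0762.
(2,1): S=107.8272. Δ = (V_up−V_dn)/(S_up−S_dn) = (7.5266−39.8748)/(116.4534−84.1052) = -1.0000. V = [p*·7.5266 + (1−p*)·39.8748]/1.05 = 10.2490. B = V − Δ·S = 118.0762.
(2,2): S=149.2992. Δ = (V_up−V_dn)/(S_up−S_dn) = (37.2631−7.5266)/(161.2431−116.4534) = 0.6639. V = [p*·37.2631 + (1−p*)·7.5266]/1.05 = 32.6567. B = V − Δ·S = -66.4651.
(1,0): S=99.8400. Δ = (V_up−V_dn)/(S_up−S_dn) = (10.2490−40.2010)/(107.8272−77.8752) = -1.0000. V = [p*·10.2490 + (1−p*)·40.2010]/1.05 = 12.6135. B = V − Δ·S = 112.4535.
(1,1): S=138.2400. Δ = (V_up−V_dn)/(S_up−S_dn) = (32.6567−10.2490)/(149.2992−107.8272) = 0.5403. V = [p*·32.6567 + (1−p*)·10.2490]/1.05 = 28.9675. B = V − Δ·S = -45.7247.
(0,0): S=128.0000. Δ = (V_up−V_dn)/(S_up−S_dn) = (28.9675−12.6135)/(138.2400−99.8400) = 0.4259. V = [p*·28.9675 + (1−p*)·12.6135]/1.05 = 26.0306. B = V − Δ·S = -28.4827.
Self-financing check: at every node Δ·S+B equals the discounted successor values.

(0,0): Delta=0.4259 Bond=-28.4827
(1,0): Delta=-1.0000 Bond=112.4535
(1,1): Delta=0.5403 Bond=-45.7247
(2,0): Delta=-1.0000 Bond=118.0762
(2,1): Delta=-1.0000 Bond=118.0762
(2,2): Delta=0.6639 Bond=-66.4651
V0=26.0306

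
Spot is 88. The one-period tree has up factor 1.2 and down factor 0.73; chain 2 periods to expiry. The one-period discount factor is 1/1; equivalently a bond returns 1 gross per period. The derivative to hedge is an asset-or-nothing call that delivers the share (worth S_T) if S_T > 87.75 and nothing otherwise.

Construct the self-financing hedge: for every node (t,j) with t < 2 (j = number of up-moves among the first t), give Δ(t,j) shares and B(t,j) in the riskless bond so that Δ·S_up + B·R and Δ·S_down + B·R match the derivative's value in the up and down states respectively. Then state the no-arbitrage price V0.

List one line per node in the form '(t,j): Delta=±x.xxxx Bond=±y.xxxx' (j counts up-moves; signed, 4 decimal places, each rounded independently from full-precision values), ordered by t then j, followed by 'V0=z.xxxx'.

No-arbitrage ⇒ martingale measure with p* = (R−d)/(u−d) = 0.5745.
At expiry t=2: V(2,0)=0.0000, V(2,1)=0.0000, V(2,2)=126.7200
Node (1,0) S=64.2400: V=(p*·0.0000+(1−p*)·0.0000)/1=0.0000; Δ=(0.0000−0.0000)/(77.0880−46.8952)=0.0000; B=V−Δ·S=0.0000
Node (1,1) S=105.6000: V=(p*·126.7200+(1−p*)·0.0000)/1=72.7966; Δ=(126.7200−0.0000)/(126.7200−77.0880)=2.5532; B=V−Δ·S=-196.8204
Node (0,0) S=88.0000: V=(p*·72.7966+(1−p*)·0.0000)/1=41.8193; Δ=(72.7966−0.0000)/(105.6000−64.2400)=1.7601; B=V−Δ·S=-113.0671
Each (Δ,B) replicates both successor values, so the strategy is self-financing and V0 is arbitrage-free.

(0,0): Delta=1.7601 Bond=-113.0671
(1,0): Delta=0.0000 Bond=0.0000
(1,1): Delta=2.5532 Bond=-196.8204
V0=41.8193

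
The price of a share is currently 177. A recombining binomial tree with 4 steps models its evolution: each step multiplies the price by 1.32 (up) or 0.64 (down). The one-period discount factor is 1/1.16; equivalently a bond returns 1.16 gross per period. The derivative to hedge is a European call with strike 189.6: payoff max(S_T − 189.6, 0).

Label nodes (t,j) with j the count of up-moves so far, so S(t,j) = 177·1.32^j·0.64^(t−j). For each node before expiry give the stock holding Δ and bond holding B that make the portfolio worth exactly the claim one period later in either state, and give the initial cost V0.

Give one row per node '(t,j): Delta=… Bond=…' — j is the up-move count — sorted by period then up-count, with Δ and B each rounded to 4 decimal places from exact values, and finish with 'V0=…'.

(0,0): Delta=0.8148 Bond=-62.0477
(1,0): Delta=0.4002 Bond=-25.0138
(1,1): Delta=0.8766 Bond=-86.4250
(2,0): Delta=0.0000 Bond=0.0000
(2,1): Delta=0.4599 Bond=-37.9440
(2,2): Delta=0.9388 Bond=-119.4250
(3,0): Delta=0.0000 Bond=0.0000
(3,1): Delta=0.0000 Bond=0.0000
(3,2): Delta=0.5285 Bond=-57.5581
(3,3): Delta=1.0000 Bond=-163.4483
V0=82.1695

Since d<R<u, set p* = (R−d)/(u−d) = 0.7647; price each node as the discounted p*-expectation of its children.
Terminal values V(4,·): V(4,0)=0.0000, V(4,1)=0.0000, V(4,2)=0.0000, V(4,3)=70.9404, V(4,4)=347.7645
  t=3,j=0: stock 46.3995 → up 61.2473 (V=0.0000), down 29.6957 (V=0.0000). Price 0.0000; hedge Δ=0.0000, bond B=0.0000.
  t=3,j=1: stock 95.6989 → up 126.3226 (V=0.0000), down 61.2473 (V=0.0000). Price 0.0000; hedge Δ=0.0000, bond B=0.0000.
  t=3,j=2: stock 197.3791 → up 260.5404 (V=70.9404), down 126.3226 (V=0.0000). Price 46.7660; hedge Δ=0.5285, bond B=-57.5581.
  t=3,j=3: stock 407.0943 → up 537.3645 (V=347.7645), down 260.5404 (V=70.9404). Price 243.6461; hedge Δ=1.0000, bond B=-163.4483.
  t=2,j=0: stock 72.4992 → up 95.6989 (V=0.0000), down 46.3995 (V=0.0000). Price 0.0000; hedge Δ=0.0000, bond B=0.0000.
  t=2,j=1: stock 149.5296 → up 197.3791 (V=46.7660), down 95.6989 (V=0.0000). Price 30.8295; hedge Δ=0.4599, bond B=-37.9440.
  t=2,j=2: stock 308.4048 → up 407.0943 (V=243.6461), down 197.3791 (V=46.7660). Price 170.1046; hedge Δ=0.9388, bond B=-119.4250.
  t=1,j=0: stock 113.2800 → up 149.5296 (V=30.8295), down 72.4992 (V=0.0000). Price 20.3237; hedge Δ=0.4002, bond B=-25.0138.
  t=1,j=1: stock 233.6400 → up 308.4048 (V=170.1046), down 149.5296 (V=30.8295). Price 118.3914; hedge Δ=0.8766, bond B=-86.4250.
  t=0,j=0: stock 177.0000 → up 233.6400 (V=118.3914), down 113.2800 (V=20.3237). Price 82.1695; hedge Δ=0.8148, bond B=-62.0477.
The time-0 hedge costs 82.1695, which is the no-arbitrage price.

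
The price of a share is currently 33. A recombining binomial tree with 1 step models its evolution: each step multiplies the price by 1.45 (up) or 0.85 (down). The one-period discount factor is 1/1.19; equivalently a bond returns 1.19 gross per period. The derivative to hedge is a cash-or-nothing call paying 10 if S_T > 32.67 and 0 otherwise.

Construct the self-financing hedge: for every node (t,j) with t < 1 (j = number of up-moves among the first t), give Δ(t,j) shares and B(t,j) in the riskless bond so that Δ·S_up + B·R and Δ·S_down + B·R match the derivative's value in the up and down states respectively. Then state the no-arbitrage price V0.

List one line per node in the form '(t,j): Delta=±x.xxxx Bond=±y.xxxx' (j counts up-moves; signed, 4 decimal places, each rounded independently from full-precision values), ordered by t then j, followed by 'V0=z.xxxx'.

(0,0): Delta=0.5051 Bond=-11.9048
V0=4.7619

The replicating-portfolio and risk-neutral prices coincide; use p* = (1.19−0.85)/(1.45−0.85) = 0.5667 for the latter.
At expiry t=1: V(1,0)=0.0000, V(1,1)=10.0000
  t=0,j=0: stock 33.0000 → up 47.8500 (V=10.0000), down 28.0500 (V=0.0000). Price 4.7619; hedge Δ=0.5051, bond B=-11.9048.
The time-0 hedge costs 4.7619, which is the no-arbitrage price.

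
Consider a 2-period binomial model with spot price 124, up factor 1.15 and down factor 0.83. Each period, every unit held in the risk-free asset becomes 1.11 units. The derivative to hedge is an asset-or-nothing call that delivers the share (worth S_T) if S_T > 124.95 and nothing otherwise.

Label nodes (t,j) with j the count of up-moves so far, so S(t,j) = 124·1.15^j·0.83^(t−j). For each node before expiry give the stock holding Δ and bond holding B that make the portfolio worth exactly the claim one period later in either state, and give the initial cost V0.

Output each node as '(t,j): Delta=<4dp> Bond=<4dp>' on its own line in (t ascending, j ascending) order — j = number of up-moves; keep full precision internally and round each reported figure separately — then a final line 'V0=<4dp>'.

(0,0): Delta=3.2578 Bond=-302.0700
(1,0): Delta=0.0000 Bond=0.0000
(1,1): Delta=3.5938 Bond=-383.1974
V0=101.9031

Risk-neutral probability p* = (R−d)/(u−d) = (1.11−0.83)/(1.15−0.83) = 0.8750.
Terminal values V(2,·): V(2,0)=0.0000, V(2,1)=0.0000, V(2,2)=163.9900
  t=1,j=0: stock 102.9200 → up 118.3580 (V=0.0000), down 85.4236 (V=0.0000). Price 0.0000; hedge Δ=0.0000, bond B=0.0000.
  t=1,j=1: stock 142.6000 → up 163.9900 (V=163.9900), down 118.3580 (V=0.0000). Price 129.2714; hedge Δ=3.5938, bond B=-383.1974.
  t=0,j=0: stock 124.0000 → up 142.6000 (V=129.2714), down 102.9200 (V=0.0000). Price 101.9031; hedge Δ=3.2578, bond B=-302.0700.
Root portfolio cost Δ·124+B reproduces V0=101.9031.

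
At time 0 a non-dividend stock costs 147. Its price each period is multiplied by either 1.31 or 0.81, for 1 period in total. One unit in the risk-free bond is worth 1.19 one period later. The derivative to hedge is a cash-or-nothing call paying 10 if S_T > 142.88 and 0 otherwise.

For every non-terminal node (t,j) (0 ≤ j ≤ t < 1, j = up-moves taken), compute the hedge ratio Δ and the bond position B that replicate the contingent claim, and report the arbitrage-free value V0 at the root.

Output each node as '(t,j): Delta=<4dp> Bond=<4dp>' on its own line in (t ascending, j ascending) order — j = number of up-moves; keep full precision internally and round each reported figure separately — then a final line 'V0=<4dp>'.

(0,0): Delta=0.1361 Bond=-13.6134
V0=6.3866

Risk-neutral probability p* = (R−d)/(u−d) = (1.19−0.81)/(1.31−0.81) = 0.7600.
At expiry t=1: V(1,0)=0.0000, V(1,1)=10.0000
Node (0,0) S=147.0000: V=(p*·10.0000+(1−p*)·0.0000)/1.19=6.3866; Δ=(10.0000−0.0000)/(192.5700−119.0700)=0.1361; B=V−Δ·S=-13.6134
Each (Δ,B) replicates both successor values, so the strategy is self-financing and V0 is arbitrage-free.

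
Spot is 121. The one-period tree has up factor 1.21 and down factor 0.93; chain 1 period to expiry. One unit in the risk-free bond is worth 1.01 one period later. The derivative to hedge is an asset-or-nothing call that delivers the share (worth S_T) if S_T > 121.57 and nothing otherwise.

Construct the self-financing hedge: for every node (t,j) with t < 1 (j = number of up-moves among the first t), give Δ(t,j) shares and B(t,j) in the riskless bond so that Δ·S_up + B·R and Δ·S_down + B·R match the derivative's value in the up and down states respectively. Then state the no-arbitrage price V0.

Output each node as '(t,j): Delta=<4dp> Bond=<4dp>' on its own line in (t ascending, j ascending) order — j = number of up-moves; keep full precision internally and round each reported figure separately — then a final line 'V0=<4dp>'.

No-arbitrage ⇒ martingale measure with p* = (R−d)/(u−d) = 0.2857.
Terminal payoffs: V(1,0)=0.0000, V(1,1)=146.4100
  t=0,j=0: stock 121.0000 → up 146.4100 (V=146.4100), down 112.5300 (V=0.0000). Price 41.4173; hedge Δ=4.3214, bond B=-481.4756.
The time-0 hedge costs 41.4173, which is the no-arbitrage price.

(0,0): Delta=4.3214 Bond=-481.4756
V0=41.4173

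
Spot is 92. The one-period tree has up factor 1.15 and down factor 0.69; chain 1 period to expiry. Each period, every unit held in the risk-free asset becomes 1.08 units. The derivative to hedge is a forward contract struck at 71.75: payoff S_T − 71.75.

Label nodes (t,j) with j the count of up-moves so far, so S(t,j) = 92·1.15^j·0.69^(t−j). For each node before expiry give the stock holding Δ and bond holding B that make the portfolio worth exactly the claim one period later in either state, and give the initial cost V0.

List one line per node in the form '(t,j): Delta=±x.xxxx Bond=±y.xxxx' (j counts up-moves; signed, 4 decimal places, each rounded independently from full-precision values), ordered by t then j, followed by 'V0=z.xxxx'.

Under the risk-neutral measure, an up-move has probability p* = (R−d)/(u−d) = 0.8478 and values discount at R = 1.08.
At expiry t=1: V(1,0)=-8.2700, V(1,1)=34.0500
  t=0,j=0: stock 92.0000 → up 105.8000 (V=34.0500), down 63.4800 (V=-8.2700). Price 25.5648; hedge Δ=1.0000, bond B=-66.4352.
The time-0 hedge costs 25.5648, which is the no-arbitrage price.

(0,0): Delta=1.0000 Bond=-66.4352
V0=25.5648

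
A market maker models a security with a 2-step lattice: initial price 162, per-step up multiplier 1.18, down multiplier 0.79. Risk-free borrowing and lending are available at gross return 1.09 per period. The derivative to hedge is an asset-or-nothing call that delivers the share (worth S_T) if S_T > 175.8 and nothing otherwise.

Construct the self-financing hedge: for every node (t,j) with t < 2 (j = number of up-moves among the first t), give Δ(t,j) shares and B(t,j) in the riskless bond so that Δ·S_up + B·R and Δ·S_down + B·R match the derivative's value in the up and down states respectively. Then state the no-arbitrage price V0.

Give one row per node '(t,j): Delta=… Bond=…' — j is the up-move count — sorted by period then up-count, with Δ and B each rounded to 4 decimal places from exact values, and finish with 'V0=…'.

(0,0): Delta=2.5196 Bond=-295.8320
(1,0): Delta=0.0000 Bond=0.0000
(1,1): Delta=3.0256 Bond=-419.1940
V0=112.3413

Under the risk-neutral measure, an up-move has probability p* = (R−d)/(u−d) = 0.7692 and values discount at R = 1.09.
Terminal payoffs: V(2,0)=0.0000, V(2,1)=0.0000, V(2,2)=225.5688
  t=1,j=0: stock 127.9800 → up 151.0164 (V=0.0000), down 101.1042 (V=0.0000). Price 0.0000; hedge Δ=0.0000, bond B=0.0000.
  t=1,j=1: stock 191.1600 → up 225.5688 (V=225.5688), down 151.0164 (V=0.0000). Price 159.1876; hedge Δ=3.0256, bond B=-419.1940.
  t=0,j=0: stock 162.0000 → up 191.1600 (V=159.1876), down 127.9800 (V=0.0000). Price 112.3413; hedge Δ=2.5196, bond B=-295.8320.
Self-financing check: at every node Δ·S+B equals the discounted successor values.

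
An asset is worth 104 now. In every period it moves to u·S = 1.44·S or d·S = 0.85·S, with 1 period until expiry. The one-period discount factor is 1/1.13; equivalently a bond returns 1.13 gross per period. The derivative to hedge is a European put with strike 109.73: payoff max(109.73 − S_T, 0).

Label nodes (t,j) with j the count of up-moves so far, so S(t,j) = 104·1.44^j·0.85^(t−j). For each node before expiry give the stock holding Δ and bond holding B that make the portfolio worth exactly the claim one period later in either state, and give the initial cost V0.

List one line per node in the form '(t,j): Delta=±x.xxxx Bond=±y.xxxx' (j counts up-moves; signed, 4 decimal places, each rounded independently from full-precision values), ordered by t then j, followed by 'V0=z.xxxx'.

The replicating-portfolio and risk-neutral prices coincide; use p* = (1.13−0.85)/(1.44−0.85) = 0.4746 for the latter.
Terminal values V(1,·): V(1,0)=21.3300, V(1,1)=0.0000
  t=0,j=0: stock 104.0000 → up 149.7600 (V=0.0000), down 88.4000 (V=21.3300). Price 9.9180; hedge Δ=-0.3476, bond B=46.0705.
The time-0 hedge costs 9.9180, which is the no-arbitrage price.

(0,0): Delta=-0.3476 Bond=46.0705
V0=9.9180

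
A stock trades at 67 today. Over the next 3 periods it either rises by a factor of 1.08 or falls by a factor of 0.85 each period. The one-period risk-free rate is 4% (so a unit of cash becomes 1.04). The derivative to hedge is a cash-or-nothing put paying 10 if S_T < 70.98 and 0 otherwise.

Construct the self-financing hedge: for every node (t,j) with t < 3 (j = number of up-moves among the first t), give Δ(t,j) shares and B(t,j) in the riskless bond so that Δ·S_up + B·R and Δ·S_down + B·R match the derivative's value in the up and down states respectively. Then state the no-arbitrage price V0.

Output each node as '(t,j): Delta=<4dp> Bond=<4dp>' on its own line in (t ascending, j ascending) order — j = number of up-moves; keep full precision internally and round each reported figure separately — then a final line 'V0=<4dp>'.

(0,0): Delta=-0.4094 Bond=31.3103
(1,0): Delta=0.0000 Bond=9.2456
(1,1): Delta=-0.4773 Bond=37.4716
(2,0): Delta=0.0000 Bond=9.6154
(2,1): Delta=0.0000 Bond=9.6154
(2,2): Delta=-0.5564 Bond=45.1505
V0=3.8784

Since d<R<u, set p* = (R−d)/(u−d) = 0.8261; price each node as the discounted p*-expectation of its children.
Terminal payoffs: V(3,0)=10.0000, V(3,1)=10.0000, V(3,2)=10.0000, V(3,3)=0.0000
  t=2,j=0: stock 48.4075 → up 52.2801 (V=10.0000), down 41.1464 (V=10.0000). Price 9.6154; hedge Δ=0.0000, bond B=9.6154.
  t=2,j=1: stock 61.5060 → up 66.4265 (V=10.0000), down 52.2801 (V=10.0000). Price 9.6154; hedge Δ=0.0000, bond B=9.6154.
  t=2,j=2: stock 78.1488 → up 84.4007 (V=0.0000), down 66.4265 (V=10.0000). Price 1.6722; hedge Δ=-0.5564, bond B=45.1505.
  t=1,j=0: stock 56.9500 → up 61.5060 (V=9.6154), down 48.4075 (V=9.6154). Price 9.2456; hedge Δ=0.0000, bond B=9.2456.
  t=1,j=1: stock 72.3600 → up 78.1488 (V=1.6722), down 61.5060 (V=9.6154). Price 2.9362; hedge Δ=-0.4773, bond B=37.4716.
  t=0,j=0: stock 67.0000 → up 72.3600 (V=2.9362), down 56.9500 (V=9.2456). Price 3.8784; hedge Δ=-0.4094, bond B=31.3103.
Check: Δ(0,0)·S0 + B(0,0) = 3.8784 = V0.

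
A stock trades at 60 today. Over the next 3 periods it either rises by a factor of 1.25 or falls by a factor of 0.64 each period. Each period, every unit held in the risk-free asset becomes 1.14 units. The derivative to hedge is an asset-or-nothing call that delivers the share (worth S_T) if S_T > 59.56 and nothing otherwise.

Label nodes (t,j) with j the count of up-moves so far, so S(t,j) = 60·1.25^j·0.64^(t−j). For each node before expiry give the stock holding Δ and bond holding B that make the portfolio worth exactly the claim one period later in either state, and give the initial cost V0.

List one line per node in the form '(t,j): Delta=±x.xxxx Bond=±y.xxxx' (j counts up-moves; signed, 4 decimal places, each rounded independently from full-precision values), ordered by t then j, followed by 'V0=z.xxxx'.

(0,0): Delta=1.1807 Bond=-12.5609
(1,0): Delta=1.8417 Bond=-39.7038
(1,1): Delta=1.1062 Bond=-8.7348
(2,0): Delta=0.0000 Bond=0.0000
(2,1): Delta=2.0492 Bond=-55.2200
(2,2): Delta=1.0000 Bond=0.0000
V0=58.2797

The replicating-portfolio and risk-neutral prices coincide; use p* = (1.14−0.64)/(1.25−0.64) = 0.8197 for the latter.
Terminal values V(3,·): V(3,0)=0.0000, V(3,1)=0.0000, V(3,2)=60.0000, V(3,3)=117.1875
  t=2,j=0: stock 24.5760 → up 30.7200 (V=0.0000), down 15.7286 (V=0.0000). Price 0.0000; hedge Δ=0.0000, bond B=0.0000.
  t=2,j=1: stock 48.0000 → up 60.0000 (V=60.0000), down 30.7200 (V=0.0000). Price 43.1406; hedge Δ=2.0492, bond B=-55.2200.
  t=2,j=2: stock 93.7500 → up 117.1875 (V=117.1875), down 60.0000 (V=60.0000). Price 93.7500; hedge Δ=1.0000, bond B=0.0000.
  t=1,j=0: stock 38.4000 → up 48.0000 (V=43.1406), down 24.5760 (V=0.0000). Price 31.0186; hedge Δ=1.8417, bond B=-39.7038.
  t=1,j=1: stock 75.0000 → up 93.7500 (V=93.7500), down 48.0000 (V=43.1406). Price 74.2313; hedge Δ=1.1062, bond B=-8.7348.
  t=0,j=0: stock 60.0000 → up 75.0000 (V=74.2313), down 38.4000 (V=31.0186). Price 58.2797; hedge Δ=1.1807, bond B=-12.5609.
Self-financing check: at every node Δ·S+B equals the discounted successor values.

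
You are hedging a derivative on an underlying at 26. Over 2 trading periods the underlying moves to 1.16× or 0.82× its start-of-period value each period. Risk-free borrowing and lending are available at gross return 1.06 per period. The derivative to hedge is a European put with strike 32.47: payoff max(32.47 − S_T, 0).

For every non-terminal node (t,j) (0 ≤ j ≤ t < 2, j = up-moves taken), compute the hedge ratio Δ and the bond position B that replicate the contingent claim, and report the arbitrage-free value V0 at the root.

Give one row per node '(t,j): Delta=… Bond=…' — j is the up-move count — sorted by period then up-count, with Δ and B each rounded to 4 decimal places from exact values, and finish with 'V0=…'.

Under the risk-neutral measure, an up-move has probability p* = (R−d)/(u−d) = 0.7059 and values discount at R = 1.06.
Terminal values V(2,·): V(2,0)=14.9876, V(2,1)=7.7388, V(2,2)=0.0000
(1,0): S=21.3200. Δ = (V_up−V_dn)/(S_up−S_dn) = (7.7388−14.9876)/(24.7312−17.4824) = -1.0000. V = [p*·7.7388 + (1−p*)·14.9876]/1.06 = 9.3121. B = V − Δ·S = 30.6321.
(1,1): S=30.1600. Δ = (V_up−V_dn)/(S_up−S_dn) = (0.0000−7.7388)/(34.9856−24.7312) = -0.7547. V = [p*·0.0000 + (1−p*)·7.7388]/1.06 = 2.1473. B = V − Δ·S = 24.9085.
(0,0): S=26.0000. Δ = (V_up−V_dn)/(S_up−S_dn) = (2.1473−9.3121)/(30.1600−21.3200) = -0.8105. V = [p*·2.1473 + (1−p*)·9.3121]/1.06 = 4.0137. B = V − Δ·S = 25.0867.
Root portfolio cost Δ·26+B reproduces V0=4.0137.

(0,0): Delta=-0.8105 Bond=25.0867
(1,0): Delta=-1.0000 Bond=30.6321
(1,1): Delta=-0.7547 Bond=24.9085
V0=4.0137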